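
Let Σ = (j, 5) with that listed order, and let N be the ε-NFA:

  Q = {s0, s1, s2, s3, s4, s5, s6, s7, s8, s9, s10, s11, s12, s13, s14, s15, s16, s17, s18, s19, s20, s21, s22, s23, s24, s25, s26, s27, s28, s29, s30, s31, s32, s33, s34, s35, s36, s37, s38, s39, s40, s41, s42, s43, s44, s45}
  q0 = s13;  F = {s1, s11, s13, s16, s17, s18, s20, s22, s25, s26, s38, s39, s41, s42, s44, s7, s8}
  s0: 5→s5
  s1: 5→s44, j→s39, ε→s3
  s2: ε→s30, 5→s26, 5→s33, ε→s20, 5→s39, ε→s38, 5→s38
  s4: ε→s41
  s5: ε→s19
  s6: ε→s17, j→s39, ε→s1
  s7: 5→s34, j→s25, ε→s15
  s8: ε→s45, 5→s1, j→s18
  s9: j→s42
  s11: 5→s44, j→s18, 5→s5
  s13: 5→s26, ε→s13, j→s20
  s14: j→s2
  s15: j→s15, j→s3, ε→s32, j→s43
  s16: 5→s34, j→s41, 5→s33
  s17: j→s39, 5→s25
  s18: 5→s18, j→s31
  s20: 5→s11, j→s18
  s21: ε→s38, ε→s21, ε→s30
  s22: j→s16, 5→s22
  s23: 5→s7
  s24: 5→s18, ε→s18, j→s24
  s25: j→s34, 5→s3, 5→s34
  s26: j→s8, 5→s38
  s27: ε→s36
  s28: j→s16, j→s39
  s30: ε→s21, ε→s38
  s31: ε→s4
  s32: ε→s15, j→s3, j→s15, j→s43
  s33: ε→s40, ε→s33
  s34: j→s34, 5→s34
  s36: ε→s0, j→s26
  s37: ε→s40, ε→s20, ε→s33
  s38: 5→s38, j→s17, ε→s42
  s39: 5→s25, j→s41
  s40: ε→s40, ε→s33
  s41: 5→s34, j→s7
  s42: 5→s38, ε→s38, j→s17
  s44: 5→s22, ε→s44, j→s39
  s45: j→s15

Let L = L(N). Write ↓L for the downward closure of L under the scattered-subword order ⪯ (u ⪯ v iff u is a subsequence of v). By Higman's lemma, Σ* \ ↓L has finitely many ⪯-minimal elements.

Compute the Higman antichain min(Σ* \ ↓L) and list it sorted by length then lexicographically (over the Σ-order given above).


|Q|=46, |F|=17, |δ|=92 (32 ε).
min D↑ (17 st, q0=0, F={12}): 0:j→1,5→2 1:j→3,5→4 2:j→5,5→6 3:j→7,5→3 4:j→3,5→8 5:j→3,5→9 6:j→10,5→6 7:j→11,5→12 8:j→13,5→14 9:j→13,5→8 10:j→13,5→15 11:j→15,5→12 12:j→12,5→12 13:j→7,5→15 14:j→16,5→14 15:j→12,5→12 16:j→7,5→12 (ε-aug+det+¬).
'jjj5': |S_i|=[29, 25, 15, 10, 2] end={s3,s34} — reject; 4/4 single-dels accept.
'55j5j': |S_i|=[29, 27, 23, 15, 5, 1] end={s34} rej; 5/5 single-dels accept.
'55j55': |S_i|=[29, 27, 23, 15, 5, 2] end={s3,s34} ∉↓L; 5/5 del acc.
'jjjjjj': run [29, 25, 15, 10, 7, 6, 5] end={s15,s3,s32,s34,s43} — reject; 6/6 single-dels accept.
'j555j5': N↓-sim [29, 25, 21, 19, 15, 13, 4] end={s3,s33,s34,s40} ∉↓L; 6/6 del acc.
5 obstructions.

Antichain: [jjj5, 55j5j, 55j55, jjjjjj, j555j5].


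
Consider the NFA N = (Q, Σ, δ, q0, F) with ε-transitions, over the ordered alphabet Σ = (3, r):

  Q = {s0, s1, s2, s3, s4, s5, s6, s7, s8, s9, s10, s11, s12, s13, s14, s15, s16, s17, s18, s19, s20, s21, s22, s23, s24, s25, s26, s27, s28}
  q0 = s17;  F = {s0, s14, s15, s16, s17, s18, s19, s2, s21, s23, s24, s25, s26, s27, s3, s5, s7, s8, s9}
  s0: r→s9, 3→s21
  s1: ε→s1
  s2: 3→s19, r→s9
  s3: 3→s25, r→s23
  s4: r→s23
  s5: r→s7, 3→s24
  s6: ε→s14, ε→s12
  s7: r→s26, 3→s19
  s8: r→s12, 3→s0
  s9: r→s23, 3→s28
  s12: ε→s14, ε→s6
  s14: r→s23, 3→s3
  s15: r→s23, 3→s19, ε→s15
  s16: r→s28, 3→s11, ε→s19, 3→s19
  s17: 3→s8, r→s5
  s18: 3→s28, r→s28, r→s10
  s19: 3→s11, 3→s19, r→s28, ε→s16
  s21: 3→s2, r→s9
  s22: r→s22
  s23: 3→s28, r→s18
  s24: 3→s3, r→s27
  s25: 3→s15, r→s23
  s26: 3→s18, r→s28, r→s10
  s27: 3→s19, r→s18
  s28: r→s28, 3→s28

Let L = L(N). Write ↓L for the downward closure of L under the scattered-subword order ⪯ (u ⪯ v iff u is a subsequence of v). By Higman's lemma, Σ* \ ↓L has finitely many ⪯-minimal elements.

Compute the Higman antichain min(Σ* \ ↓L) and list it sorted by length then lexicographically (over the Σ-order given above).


Antichain: [33r3, 3rr3, rr3r, rrrr, rrr33, 33333r].

|Q|=29, |F|=19, |δ|=54 (8 ε).
min D↑ (19 st, q0=0, F={15}): 0:3→1,r→2 1:3→3,r→4 2:3→5,r→6 3:3→7,r→8 4:3→9,r→10 5:3→9,r→11 6:3→12,r→13 7:3→14,r→8 8:3→15,r→10 9:3→16,r→10 10:3→15,r→17 11:3→12,r→17 12:3→12,r→15 13:3→17,r→15 14:3→12,r→8 15:3→15,r→15 16:3→18,r→10 17:3→15,r→15 18:3→12,r→10 (ε-aug+det+¬).
'33r3': N↓-sim [24, 20, 14, 5, 1] end={s28} — reject; 4/4 deletions ∈↓L.
'3rr3': N↓-sim [24, 20, 15, 4, 1] end={s28} — reject; 4/4 single-dels accept.
'rr3r': run [24, 19, 10, 6, 2] end={s10,s28} — reject; 4/4 single-dels accept.
'rrrr': |S_i|=[24, 19, 10, 4, 2] end={s10,s28} rej; 4/4 deletions ∈↓L.
'rrr33': run [24, 19, 10, 4, 3, 1] end={s28} rej; 5/5 single-dels accept.
'33333r': run [24, 20, 14, 12, 10, 4, 1] end={s28} rej; 6/6 del acc.
6 obstructions.


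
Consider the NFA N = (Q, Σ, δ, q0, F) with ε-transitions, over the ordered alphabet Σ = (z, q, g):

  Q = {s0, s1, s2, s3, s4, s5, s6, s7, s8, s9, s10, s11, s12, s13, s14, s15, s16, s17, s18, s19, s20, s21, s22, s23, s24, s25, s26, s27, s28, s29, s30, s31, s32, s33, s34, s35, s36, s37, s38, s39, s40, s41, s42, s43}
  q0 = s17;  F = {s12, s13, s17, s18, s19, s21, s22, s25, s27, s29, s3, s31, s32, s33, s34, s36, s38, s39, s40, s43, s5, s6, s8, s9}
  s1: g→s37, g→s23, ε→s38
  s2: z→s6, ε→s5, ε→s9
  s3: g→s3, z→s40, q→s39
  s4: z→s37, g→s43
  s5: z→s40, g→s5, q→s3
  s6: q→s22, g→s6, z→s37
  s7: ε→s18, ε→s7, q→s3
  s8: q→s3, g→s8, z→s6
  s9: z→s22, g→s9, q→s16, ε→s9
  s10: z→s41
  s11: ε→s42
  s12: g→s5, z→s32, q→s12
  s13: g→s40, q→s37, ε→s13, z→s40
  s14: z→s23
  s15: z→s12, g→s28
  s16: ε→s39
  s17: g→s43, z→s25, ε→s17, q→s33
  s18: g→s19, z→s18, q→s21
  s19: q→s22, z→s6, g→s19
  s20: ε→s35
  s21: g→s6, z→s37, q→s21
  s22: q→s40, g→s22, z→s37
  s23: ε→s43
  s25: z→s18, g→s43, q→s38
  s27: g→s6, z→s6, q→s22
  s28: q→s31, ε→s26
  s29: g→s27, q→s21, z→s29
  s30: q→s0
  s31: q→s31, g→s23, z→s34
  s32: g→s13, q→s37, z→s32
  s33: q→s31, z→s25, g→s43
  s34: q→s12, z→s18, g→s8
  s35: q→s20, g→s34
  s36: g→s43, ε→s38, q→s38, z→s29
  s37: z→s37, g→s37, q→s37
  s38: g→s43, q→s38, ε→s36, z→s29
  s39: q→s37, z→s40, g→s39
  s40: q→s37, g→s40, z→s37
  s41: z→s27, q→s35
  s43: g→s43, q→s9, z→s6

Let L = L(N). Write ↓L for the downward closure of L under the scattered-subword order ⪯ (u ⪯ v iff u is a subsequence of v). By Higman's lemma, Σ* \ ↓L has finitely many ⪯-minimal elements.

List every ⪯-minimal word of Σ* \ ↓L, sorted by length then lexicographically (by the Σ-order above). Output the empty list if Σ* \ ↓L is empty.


min(Σ*\↓L) = [gzz, zzqz, gqqq, zqzggz, qqzqzq].

|Q|=44, |F|=24, |δ|=106 (15 ε).
min D↑ (24 st, q0=0, F={13}): 0:z→1,q→2,g→3 1:z→4,q→5,g→3 2:z→1,q→6,g→3 3:z→7,q→8,g→3 4:z→4,q→9,g→10 5:z→11,q→5,g→3 6:z→12,q→6,g→3 7:z→13,q→14,g→7 8:z→14,q→15,g→8 9:z→13,q→9,g→7 10:z→7,q→14,g→10 11:z→11,q→9,g→16 12:z→4,q→17,g→18 13:z→13,q→13,g→13 14:z→13,q→19,g→14 15:z→19,q→13,g→15 16:z→7,q→14,g→7 17:z→20,q→17,g→21 18:z→7,q→22,g→18 19:z→13,q→13,g→19 20:z→20,q→13,g→23 21:z→19,q→22,g→21 22:z→19,q→15,g→22 23:z→19,q→13,g→19.
'gzz': N↓-sim [27, 15, 4, 1] end={s37} rej; 3/3 del acc.
'zzqz': |S_i|=[27, 23, 11, 5, 1] end={s37} rej; 4/4 single-dels accept.
'gqqq': |S_i|=[27, 15, 7, 4, 1] end={s37} — reject; 4/4 deletions ∈↓L.
'zqzggz': N↓-sim [27, 23, 18, 9, 6, 4, 1] end={s37} rej; 6/6 deletions ∈↓L.
'qqzqzq': run [27, 26, 24, 17, 11, 4, 1] end={s37} — reject; 6/6 deletions ∈↓L.
5 words, ⪯-incomp.


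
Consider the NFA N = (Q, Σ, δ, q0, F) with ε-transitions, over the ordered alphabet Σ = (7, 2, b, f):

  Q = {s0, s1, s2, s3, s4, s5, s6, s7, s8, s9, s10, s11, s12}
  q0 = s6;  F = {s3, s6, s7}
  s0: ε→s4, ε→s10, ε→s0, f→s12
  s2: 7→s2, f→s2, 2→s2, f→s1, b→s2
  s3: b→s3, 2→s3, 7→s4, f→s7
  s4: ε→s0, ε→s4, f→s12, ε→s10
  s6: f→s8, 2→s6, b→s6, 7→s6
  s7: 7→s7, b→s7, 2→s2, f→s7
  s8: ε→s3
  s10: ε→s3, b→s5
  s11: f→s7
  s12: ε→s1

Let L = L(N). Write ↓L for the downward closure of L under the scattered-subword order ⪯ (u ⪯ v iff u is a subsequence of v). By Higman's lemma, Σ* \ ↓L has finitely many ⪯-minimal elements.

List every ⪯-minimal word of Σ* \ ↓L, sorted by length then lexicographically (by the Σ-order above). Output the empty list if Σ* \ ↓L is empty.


|Q|=13, |F|=3, |δ|=30 (9 ε).
min D↑ (4 st, q0=0, F={3}): 0:7→0,2→0,b→0,f→1 1:7→1,2→1,b→1,f→2 2:7→2,2→3,b→2,f→2 3:7→3,2→3,b→3,f→3.
'ff2': run [11, 10, 4, 2] end={s1,s2} — reject; 3/3 deletions ∈↓L.
1 obstructions.

A = [ff2].


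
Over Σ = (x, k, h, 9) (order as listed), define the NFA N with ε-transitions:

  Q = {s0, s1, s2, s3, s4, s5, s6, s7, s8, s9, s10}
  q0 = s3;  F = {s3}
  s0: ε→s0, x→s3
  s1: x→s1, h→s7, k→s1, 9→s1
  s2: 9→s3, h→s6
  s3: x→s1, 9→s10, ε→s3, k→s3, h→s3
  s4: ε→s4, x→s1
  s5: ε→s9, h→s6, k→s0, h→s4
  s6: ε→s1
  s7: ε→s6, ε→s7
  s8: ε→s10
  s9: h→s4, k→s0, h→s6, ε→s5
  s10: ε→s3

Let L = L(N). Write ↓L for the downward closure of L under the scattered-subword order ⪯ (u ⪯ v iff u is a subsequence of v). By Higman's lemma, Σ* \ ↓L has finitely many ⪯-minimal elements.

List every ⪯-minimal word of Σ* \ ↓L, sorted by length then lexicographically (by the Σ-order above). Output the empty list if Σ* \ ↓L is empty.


min(Σ*\↓L) = [x].

|Q|=11, |F|=1, |δ|=28 (10 ε).
min D↑ (2 st, q0=0, F={1}): 0:x→1,k→0,h→0,9→0 1:x→1,k→1,h→1,9→1 (ε-aug+det+¬).
'x': |S_i|=[5, 3] end={s1,s6,s7} ∉↓L; 1/1 del acc.
1 minimals (antichain).


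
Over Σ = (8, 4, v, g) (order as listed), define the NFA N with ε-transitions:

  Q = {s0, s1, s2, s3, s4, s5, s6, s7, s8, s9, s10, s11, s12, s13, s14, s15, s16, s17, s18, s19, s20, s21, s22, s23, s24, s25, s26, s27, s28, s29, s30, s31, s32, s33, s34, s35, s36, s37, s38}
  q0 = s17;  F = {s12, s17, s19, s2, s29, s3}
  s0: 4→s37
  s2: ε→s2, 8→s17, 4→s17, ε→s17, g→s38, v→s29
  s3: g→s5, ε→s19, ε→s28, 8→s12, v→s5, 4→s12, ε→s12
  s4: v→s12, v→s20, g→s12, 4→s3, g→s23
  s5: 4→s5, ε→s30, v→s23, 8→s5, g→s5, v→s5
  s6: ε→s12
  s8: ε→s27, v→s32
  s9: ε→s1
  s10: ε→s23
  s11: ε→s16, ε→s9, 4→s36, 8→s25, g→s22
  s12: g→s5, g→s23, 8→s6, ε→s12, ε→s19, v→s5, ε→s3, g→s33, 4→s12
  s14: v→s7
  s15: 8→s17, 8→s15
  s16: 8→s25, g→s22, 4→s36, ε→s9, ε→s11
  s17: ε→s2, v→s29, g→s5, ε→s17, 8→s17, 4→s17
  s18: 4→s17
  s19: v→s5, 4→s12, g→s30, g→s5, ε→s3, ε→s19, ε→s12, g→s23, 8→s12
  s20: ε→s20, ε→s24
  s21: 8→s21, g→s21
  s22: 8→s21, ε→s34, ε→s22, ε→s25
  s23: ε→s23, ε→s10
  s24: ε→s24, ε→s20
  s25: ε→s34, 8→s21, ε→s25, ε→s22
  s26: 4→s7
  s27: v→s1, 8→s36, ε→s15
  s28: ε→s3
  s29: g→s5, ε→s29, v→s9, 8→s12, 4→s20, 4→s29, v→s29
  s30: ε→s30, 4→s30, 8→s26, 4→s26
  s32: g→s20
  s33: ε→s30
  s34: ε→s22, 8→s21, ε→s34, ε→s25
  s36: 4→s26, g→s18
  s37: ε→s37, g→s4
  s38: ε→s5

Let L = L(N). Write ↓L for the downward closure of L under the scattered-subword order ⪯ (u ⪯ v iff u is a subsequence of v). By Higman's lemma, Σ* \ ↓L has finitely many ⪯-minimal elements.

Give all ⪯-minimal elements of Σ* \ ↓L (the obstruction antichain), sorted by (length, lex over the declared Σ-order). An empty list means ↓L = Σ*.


Antichain: [g, v8v].

|Q|=39, |F|=6, |δ|=111 (44 ε).
min D↑ (4 st, q0=0, F={2}): 0:8→0,4→0,v→1,g→2 1:8→3,4→1,v→1,g→2 2:8→2,4→2,v→2,g→2 3:8→3,4→3,v→2,g→2 (ε-aug+det+¬).
'g': |S_i|=[20, 8] end={s10,s23,s26,s30,s33,s38,s5,s7} rej; 1/1 deletions ∈↓L.
'v8v': run [20, 17, 12, 6] end={s10,s23,s26,s30,s5,s7} ∉↓L; 3/3 deletions ∈↓L.
2 words, ⪯-incomp.


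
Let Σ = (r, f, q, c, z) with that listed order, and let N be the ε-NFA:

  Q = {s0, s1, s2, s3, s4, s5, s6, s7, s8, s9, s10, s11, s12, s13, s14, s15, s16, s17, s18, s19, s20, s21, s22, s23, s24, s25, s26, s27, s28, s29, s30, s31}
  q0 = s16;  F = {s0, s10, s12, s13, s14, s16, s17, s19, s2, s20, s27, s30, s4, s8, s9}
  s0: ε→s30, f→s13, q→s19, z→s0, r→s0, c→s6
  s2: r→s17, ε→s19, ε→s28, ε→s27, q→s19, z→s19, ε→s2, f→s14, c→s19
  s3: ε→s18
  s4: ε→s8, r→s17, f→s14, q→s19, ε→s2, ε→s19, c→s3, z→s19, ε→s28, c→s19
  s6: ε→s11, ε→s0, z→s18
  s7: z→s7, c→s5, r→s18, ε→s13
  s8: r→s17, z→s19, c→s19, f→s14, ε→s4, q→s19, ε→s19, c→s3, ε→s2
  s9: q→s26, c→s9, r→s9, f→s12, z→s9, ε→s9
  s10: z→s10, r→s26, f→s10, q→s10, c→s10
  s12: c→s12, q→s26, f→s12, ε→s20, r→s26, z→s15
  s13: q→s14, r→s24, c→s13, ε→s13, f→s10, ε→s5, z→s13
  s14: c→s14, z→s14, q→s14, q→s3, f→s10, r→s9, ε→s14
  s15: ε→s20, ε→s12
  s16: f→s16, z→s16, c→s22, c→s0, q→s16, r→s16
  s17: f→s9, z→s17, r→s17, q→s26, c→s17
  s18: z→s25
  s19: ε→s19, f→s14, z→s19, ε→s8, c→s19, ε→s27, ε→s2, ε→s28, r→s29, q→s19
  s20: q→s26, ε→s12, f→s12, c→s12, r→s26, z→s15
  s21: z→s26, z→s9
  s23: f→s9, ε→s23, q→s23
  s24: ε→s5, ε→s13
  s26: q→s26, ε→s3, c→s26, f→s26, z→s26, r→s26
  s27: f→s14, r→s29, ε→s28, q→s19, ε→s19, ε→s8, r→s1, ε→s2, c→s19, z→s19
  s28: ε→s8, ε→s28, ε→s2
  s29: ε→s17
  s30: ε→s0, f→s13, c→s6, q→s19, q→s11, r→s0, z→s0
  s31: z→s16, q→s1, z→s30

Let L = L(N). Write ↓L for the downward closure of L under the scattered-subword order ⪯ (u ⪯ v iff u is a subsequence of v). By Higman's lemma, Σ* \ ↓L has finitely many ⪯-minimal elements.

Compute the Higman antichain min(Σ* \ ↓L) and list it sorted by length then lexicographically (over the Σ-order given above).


A = [cffr, cqrq].

|Q|=32, |F|=15, |δ|=140 (42 ε).
min D↑ (10 st, q0=0, F={7}): 0:r→0,f→0,q→0,c→1,z→0 1:r→1,f→2,q→3,c→1,z→1 2:r→2,f→4,q→5,c→2,z→2 3:r→6,f→5,q→3,c→3,z→3 4:r→7,f→4,q→4,c→4,z→4 5:r→8,f→4,q→5,c→5,z→5 6:r→6,f→8,q→7,c→6,z→6 7:r→7,f→7,q→7,c→7,z→7 8:r→8,f→9,q→7,c→8,z→8 9:r→7,f→9,q→7,c→9,z→9.
'cffr': |S_i|=[28, 27, 13, 8, 4] end={s18,s25,s26,s3} — reject; 4/4 del acc.
'cqrq': run [28, 27, 20, 11, 4] end={s18,s25,s26,s3} ∉↓L; 4/4 del acc.
2 obstructions.


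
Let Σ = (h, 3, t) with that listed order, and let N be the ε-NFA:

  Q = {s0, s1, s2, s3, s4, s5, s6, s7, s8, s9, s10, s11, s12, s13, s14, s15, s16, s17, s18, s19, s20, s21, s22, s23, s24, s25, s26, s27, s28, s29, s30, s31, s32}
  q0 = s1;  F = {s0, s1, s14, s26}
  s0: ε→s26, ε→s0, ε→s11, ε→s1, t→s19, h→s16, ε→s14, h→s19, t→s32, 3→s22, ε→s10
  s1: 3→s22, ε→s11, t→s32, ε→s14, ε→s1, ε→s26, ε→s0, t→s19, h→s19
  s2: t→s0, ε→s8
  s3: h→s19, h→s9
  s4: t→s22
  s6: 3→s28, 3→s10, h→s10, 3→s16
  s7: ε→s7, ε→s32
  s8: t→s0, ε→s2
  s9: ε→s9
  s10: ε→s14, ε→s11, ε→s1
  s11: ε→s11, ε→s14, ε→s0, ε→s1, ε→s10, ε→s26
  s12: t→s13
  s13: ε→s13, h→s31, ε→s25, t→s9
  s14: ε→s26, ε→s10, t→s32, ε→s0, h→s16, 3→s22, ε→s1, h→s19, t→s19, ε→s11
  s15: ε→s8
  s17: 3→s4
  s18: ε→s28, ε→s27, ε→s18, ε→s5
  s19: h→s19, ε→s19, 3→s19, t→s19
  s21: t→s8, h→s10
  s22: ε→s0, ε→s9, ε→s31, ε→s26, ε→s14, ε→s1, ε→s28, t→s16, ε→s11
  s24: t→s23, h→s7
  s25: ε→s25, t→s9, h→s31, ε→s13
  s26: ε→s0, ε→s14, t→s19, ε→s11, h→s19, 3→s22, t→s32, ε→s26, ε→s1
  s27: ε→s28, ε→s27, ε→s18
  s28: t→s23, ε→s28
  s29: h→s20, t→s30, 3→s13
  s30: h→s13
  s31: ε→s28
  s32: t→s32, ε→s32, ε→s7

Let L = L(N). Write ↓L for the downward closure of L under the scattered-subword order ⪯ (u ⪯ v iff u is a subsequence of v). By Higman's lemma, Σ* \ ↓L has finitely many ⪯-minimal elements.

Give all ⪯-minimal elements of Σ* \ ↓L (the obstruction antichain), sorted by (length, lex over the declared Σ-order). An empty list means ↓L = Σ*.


|Q|=33, |F|=4, |δ|=107 (60 ε).
min D↑ (2 st, q0=0, F={1}): 0:h→1,3→0,t→1 1:h→1,3→1,t→1 (ε-aug+det+¬).
'h': |S_i|=[15, 2] end={s16,s19} ∉↓L; 1/1 del acc.
't': run [15, 5] end={s16,s19,s23,s32,s7} — reject; 1/1 deletions ∈↓L.
2 minimals (antichain).

A = [h, t].


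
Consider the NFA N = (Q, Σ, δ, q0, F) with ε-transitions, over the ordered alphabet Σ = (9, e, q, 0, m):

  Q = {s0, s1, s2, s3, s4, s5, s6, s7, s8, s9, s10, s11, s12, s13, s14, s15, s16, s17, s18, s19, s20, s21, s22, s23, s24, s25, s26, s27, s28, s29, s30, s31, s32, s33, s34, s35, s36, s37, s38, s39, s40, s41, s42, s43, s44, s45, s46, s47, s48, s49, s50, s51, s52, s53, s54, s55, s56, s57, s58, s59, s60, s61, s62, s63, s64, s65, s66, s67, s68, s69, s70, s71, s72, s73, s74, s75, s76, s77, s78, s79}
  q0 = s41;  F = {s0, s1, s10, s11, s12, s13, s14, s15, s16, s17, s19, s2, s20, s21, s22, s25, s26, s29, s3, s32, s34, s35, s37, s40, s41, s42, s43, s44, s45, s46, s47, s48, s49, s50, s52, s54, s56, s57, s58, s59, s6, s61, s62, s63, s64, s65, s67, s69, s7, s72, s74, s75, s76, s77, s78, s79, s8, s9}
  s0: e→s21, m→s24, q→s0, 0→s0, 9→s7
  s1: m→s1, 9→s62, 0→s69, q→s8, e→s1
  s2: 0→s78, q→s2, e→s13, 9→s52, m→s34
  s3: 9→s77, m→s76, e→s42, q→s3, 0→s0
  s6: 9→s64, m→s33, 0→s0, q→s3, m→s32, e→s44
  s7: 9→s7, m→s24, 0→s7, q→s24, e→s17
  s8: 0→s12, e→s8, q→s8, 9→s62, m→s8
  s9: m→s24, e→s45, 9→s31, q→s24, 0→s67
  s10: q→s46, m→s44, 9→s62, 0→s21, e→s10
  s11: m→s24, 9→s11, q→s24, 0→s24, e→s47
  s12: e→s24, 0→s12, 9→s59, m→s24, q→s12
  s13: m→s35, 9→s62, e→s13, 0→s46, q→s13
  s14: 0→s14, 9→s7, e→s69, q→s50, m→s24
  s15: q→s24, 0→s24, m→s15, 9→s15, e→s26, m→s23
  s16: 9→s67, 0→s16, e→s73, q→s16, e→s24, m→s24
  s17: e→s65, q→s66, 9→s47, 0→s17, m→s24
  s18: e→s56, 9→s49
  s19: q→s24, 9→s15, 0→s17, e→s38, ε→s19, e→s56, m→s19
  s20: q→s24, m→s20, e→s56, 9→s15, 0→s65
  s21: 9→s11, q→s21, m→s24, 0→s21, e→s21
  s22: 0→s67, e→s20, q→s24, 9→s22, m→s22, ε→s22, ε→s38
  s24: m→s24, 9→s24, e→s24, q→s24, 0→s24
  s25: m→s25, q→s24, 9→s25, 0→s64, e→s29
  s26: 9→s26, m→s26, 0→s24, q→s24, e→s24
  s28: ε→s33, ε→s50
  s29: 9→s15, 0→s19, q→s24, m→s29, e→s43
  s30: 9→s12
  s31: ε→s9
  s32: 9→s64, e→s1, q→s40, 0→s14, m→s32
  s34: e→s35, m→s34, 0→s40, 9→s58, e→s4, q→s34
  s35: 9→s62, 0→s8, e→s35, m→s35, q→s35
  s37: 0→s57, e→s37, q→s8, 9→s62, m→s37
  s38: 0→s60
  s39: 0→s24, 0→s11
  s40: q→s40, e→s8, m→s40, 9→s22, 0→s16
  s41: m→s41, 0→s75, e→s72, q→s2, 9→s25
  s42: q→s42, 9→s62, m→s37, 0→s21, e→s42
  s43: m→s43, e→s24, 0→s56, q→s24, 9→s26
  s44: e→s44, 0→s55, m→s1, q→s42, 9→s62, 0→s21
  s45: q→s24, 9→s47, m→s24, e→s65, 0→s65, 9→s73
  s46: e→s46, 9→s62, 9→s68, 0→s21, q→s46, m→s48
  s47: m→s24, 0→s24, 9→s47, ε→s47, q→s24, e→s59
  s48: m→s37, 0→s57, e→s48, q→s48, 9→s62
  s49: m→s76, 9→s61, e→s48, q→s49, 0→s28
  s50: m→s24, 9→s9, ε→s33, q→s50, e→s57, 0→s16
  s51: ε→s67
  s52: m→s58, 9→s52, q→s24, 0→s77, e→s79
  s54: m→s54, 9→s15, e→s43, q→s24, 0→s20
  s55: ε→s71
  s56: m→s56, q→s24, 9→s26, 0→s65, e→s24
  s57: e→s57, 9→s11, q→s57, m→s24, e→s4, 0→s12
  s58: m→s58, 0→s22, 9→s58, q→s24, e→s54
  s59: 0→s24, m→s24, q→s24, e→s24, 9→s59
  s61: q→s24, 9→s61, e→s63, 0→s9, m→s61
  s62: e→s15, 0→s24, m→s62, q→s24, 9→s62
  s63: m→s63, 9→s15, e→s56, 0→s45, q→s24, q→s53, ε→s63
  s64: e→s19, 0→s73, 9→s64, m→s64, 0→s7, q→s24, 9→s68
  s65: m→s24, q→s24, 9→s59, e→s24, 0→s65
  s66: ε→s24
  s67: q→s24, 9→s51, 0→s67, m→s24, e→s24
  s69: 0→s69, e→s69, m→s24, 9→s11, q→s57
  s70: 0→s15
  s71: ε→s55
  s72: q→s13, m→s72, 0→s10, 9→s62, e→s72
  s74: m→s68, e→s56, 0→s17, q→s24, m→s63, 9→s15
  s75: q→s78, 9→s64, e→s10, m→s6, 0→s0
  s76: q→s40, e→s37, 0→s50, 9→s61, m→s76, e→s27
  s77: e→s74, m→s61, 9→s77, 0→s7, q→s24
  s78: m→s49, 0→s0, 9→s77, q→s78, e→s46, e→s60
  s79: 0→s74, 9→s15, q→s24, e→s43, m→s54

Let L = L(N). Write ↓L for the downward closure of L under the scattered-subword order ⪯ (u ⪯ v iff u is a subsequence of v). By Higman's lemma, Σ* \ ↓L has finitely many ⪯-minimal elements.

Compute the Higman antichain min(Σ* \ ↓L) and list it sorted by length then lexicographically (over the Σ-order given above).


A = [9q, e90, 00m, 9eee, qm00e, 0mmq0e].

|Q|=80, |F|=58, |δ|=330 (13 ε).
min D↑ (59 st, q0=0, F={6}): 0:9→1,e→2,q→3,0→4,m→0 1:9→1,e→5,q→6,0→7,m→1 2:9→8,e→2,q→9,0→10,m→2 3:9→11,e→9,q→3,0→12,m→13 4:9→7,e→10,q→12,0→14,m→15 5:9→16,e→17,q→6,0→18,m→5 6:9→6,e→6,q→6,0→6,m→6 7:9→7,e→18,q→6,0→19,m→7 8:9→8,e→16,q→6,0→6,m→8 9:9→8,e→9,q→9,0→20,m→21 10:9→8,e→10,q→20,0→22,m→23 11:9→11,e→24,q→6,0→25,m→26 12:9→25,e→20,q→12,0→14,m→27 13:9→26,e→21,q→13,0→28,m→13 14:9→19,e→22,q→14,0→14,m→6 15:9→7,e→23,q→29,0→14,m→30 16:9→16,e→31,q→6,0→6,m→16 17:9→31,e→6,q→6,0→32,m→17 18:9→16,e→32,q→6,0→33,m→18 19:9→19,e→33,q→6,0→19,m→6 20:9→8,e→20,q→20,0→22,m→34 21:9→8,e→21,q→21,0→35,m→21 22:9→36,e→22,q→22,0→22,m→6 23:9→8,e→23,q→37,0→22,m→38 24:9→16,e→17,q→6,0→39,m→40 25:9→25,e→39,q→6,0→19,m→41 26:9→26,e→40,q→6,0→42,m→26 27:9→41,e→34,q→27,0→43,m→44 28:9→42,e→35,q→28,0→45,m→28 29:9→25,e→37,q→29,0→14,m→44 30:9→7,e→38,q→28,0→46,m→30 31:9→31,e→6,q→6,0→6,m→31 32:9→31,e→6,q→6,0→47,m→32 33:9→48,e→47,q→6,0→33,m→6 34:9→8,e→34,q→34,0→49,m→50 35:9→8,e→35,q→35,0→51,m→35 36:9→36,e→48,q→6,0→6,m→6 37:9→8,e→37,q→37,0→22,m→50 38:9→8,e→38,q→35,0→52,m→38 39:9→16,e→32,q→6,0→33,m→53 40:9→16,e→17,q→6,0→54,m→40 41:9→41,e→53,q→6,0→55,m→41 42:9→42,e→54,q→6,0→56,m→42 43:9→55,e→49,q→43,0→45,m→6 44:9→41,e→50,q→28,0→43,m→44 45:9→56,e→6,q→45,0→45,m→6 46:9→19,e→52,q→43,0→46,m→6 47:9→57,e→6,q→6,0→47,m→6 48:9→48,e→57,q→6,0→6,m→6 49:9→36,e→49,q→49,0→51,m→6 50:9→8,e→50,q→35,0→49,m→50 51:9→57,e→6,q→51,0→51,m→6 52:9→36,e→52,q→49,0→52,m→6 53:9→16,e→32,q→6,0→58,m→53 54:9→16,e→32,q→6,0→47,m→54 55:9→55,e→58,q→6,0→56,m→6 56:9→56,e→6,q→6,0→56,m→6 57:9→57,e→6,q→6,0→6,m→6 58:9→48,e→47,q→6,0→47,m→6 [Hopcroft].
'9q': |S_i|=[74, 38, 3] end={s24,s53,s66} ∉↓L; 2/2 single-dels accept.
'e90': |S_i|=[74, 45, 10, 1] end={s24} ∉↓L; 3/3 single-dels accept.
'00m': |S_i|=[74, 61, 28, 1] end={s24} — reject; 3/3 single-dels accept.
'9eee': run [74, 38, 24, 8, 1] end={s24} ∉↓L; 4/4 del acc.
'qm00e': run [74, 58, 43, 29, 9, 2] end={s24,s73} rej; 5/5 deletions ∈↓L.
'0mmq0e': |S_i|=[74, 61, 57, 44, 30, 9, 2] end={s24,s73} — reject; 6/6 single-dels accept.
6 minimals (antichain).


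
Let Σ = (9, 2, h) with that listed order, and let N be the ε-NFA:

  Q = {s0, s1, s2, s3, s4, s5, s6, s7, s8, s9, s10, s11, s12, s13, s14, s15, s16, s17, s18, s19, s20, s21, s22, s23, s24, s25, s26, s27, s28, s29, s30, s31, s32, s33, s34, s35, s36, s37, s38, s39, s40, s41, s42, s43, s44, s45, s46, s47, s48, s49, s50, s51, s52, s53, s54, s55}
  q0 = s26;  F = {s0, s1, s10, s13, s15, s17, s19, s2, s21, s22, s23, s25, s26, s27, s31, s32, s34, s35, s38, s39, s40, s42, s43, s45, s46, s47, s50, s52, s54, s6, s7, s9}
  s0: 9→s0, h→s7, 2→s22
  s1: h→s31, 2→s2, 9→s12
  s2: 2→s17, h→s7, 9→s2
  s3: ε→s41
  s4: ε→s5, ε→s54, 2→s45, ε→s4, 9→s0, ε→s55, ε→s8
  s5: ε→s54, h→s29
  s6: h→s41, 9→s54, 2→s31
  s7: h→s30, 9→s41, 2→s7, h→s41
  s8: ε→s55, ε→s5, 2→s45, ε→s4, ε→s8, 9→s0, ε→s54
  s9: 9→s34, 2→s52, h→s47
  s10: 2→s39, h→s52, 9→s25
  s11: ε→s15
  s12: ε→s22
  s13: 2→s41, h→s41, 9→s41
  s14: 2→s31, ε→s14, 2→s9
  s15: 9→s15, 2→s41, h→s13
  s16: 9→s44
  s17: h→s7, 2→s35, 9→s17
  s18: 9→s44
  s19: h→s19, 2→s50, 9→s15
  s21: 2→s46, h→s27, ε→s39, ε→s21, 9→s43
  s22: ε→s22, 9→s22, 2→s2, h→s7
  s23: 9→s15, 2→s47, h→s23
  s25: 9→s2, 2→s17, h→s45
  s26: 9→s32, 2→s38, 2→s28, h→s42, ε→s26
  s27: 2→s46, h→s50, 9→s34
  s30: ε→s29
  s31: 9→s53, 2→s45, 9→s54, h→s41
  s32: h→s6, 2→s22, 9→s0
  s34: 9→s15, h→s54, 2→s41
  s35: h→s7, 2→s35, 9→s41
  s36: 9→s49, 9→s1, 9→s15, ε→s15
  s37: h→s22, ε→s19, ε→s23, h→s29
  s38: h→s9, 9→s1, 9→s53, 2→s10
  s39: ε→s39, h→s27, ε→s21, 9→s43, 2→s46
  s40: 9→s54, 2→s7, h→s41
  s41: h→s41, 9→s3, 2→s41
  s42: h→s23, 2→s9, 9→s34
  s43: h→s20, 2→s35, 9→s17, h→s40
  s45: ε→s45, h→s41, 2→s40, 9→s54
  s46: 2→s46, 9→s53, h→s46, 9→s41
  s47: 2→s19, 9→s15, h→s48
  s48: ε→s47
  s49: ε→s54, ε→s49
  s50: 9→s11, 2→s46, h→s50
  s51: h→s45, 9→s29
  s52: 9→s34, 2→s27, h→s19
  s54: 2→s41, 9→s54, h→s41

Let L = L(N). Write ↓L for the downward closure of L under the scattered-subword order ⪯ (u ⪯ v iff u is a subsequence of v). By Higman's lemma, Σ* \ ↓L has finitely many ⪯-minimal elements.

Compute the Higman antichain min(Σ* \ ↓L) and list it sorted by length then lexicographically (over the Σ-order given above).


|Q|=56, |F|=32, |δ|=150 (29 ε).
min D↑ (32 st, q0=0, F={16}): 0:9→1,2→2,h→3 1:9→4,2→5,h→6 2:9→7,2→8,h→9 3:9→10,2→9,h→11 4:9→4,2→5,h→12 5:9→5,2→13,h→12 6:9→14,2→15,h→16 7:9→5,2→13,h→15 8:9→17,2→18,h→19 9:9→10,2→19,h→20 10:9→21,2→16,h→14 11:9→21,2→20,h→11 12:9→16,2→12,h→16 13:9→13,2→22,h→12 14:9→14,2→16,h→16 15:9→14,2→23,h→16 16:9→16,2→16,h→16 17:9→13,2→22,h→23 18:9→24,2→25,h→26 19:9→10,2→26,h→27 20:9→21,2→27,h→20 21:9→21,2→16,h→28 22:9→22,2→29,h→12 23:9→14,2→30,h→16 24:9→22,2→29,h→30 25:9→16,2→25,h→25 26:9→10,2→25,h→31 27:9→21,2→31,h→27 28:9→16,2→16,h→16 29:9→16,2→29,h→12 30:9→14,2→12,h→16 31:9→21,2→25,h→31 (ε-aug+det+¬).
'9hh': run [42, 26, 13, 4] end={s29,s3,s30,s41} — reject; 3/3 del acc.
'h92': run [42, 26, 8, 2] end={s3,s41} — reject; 3/3 deletions ∈↓L.
'99h9': run [42, 26, 15, 6, 2] end={s3,s41} — reject; 4/4 deletions ∈↓L.
'92h9': |S_i|=[42, 26, 14, 5, 2] end={s3,s41} ∉↓L; 4/4 single-dels accept.
'22229': run [42, 36, 27, 21, 8, 3] end={s3,s41,s53} rej; 5/5 del acc.
'hh9h9': N↓-sim [42, 26, 15, 7, 3, 2] end={s3,s41} — reject; 5/5 deletions ∈↓L.
6 words, ⪯-incomp.

A = [9hh, h92, 99h9, 92h9, 22229, hh9h9].


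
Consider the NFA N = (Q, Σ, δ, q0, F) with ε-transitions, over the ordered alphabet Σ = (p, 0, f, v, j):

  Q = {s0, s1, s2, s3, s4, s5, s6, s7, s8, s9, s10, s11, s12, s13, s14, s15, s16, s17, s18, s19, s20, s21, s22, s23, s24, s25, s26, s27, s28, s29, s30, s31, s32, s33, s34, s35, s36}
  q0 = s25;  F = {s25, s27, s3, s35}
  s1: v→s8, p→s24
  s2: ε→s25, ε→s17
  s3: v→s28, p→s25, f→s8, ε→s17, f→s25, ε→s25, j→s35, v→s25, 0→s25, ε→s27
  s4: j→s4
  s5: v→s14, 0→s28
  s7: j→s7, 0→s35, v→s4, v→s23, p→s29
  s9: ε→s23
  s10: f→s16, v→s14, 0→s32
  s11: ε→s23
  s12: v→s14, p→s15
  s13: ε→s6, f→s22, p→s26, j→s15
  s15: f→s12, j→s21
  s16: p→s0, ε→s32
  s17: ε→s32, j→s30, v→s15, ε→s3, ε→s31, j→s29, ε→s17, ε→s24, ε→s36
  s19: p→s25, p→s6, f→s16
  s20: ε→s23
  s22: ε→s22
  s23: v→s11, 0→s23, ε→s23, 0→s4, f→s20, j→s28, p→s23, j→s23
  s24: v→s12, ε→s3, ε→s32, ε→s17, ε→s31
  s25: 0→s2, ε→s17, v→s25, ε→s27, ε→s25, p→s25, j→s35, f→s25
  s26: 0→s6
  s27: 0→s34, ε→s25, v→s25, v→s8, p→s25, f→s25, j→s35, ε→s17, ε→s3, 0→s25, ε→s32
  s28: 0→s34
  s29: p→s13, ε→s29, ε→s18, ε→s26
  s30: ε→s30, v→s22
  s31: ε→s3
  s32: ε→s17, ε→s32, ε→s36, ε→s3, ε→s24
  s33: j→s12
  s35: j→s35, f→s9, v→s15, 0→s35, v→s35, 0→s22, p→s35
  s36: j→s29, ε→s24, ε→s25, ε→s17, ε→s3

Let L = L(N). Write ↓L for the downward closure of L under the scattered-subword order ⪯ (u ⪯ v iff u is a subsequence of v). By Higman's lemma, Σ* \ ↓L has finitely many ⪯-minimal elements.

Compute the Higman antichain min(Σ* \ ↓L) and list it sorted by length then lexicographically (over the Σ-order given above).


min(Σ*\↓L) = [jf].

|Q|=37, |F|=4, |δ|=110 (43 ε).
min D↑ (3 st, q0=0, F={2}): 0:p→0,0→0,f→0,v→0,j→1 1:p→1,0→1,f→2,v→1,j→1 2:p→2,0→2,f→2,v→2,j→2 (ε-aug+det+¬).
'jf': |S_i|=[29, 19, 12] end={s11,s12,s14,s15,s20,s21,s22,s23,s28,s34,s4,s9} — reject; 2/2 deletions ∈↓L.
1 obstructions.


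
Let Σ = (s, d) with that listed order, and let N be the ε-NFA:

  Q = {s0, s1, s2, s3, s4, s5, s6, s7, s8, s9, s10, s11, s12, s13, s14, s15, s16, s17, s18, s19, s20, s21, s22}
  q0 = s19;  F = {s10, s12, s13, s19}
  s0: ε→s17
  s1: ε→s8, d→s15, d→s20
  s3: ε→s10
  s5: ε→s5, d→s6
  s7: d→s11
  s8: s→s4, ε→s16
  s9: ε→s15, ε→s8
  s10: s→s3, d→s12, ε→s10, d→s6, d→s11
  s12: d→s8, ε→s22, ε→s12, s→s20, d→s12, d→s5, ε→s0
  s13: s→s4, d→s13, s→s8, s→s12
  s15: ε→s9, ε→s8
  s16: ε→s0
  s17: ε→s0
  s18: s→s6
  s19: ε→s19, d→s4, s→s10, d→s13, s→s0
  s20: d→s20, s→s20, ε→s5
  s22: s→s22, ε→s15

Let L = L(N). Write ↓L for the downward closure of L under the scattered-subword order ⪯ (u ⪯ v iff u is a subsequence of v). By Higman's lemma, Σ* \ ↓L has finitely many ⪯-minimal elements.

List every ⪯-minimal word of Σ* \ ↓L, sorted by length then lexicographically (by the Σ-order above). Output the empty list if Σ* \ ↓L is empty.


A = [sds, dss].

|Q|=23, |F|=4, |δ|=43 (18 ε).
min D↑ (5 st, q0=0, F={4}): 0:s→1,d→2 1:s→1,d→3 2:s→3,d→2 3:s→4,d→3 4:s→4,d→4 [Hopcroft].
'sds': run [17, 15, 13, 11] end={s0,s15,s16,s17,s20,s22,s4,s5,s6,s8,s9} — reject; 3/3 single-dels accept.
'dss': |S_i|=[17, 14, 12, 11] end={s0,s15,s16,s17,s20,s22,s4,s5,s6,s8,s9} ∉↓L; 3/3 single-dels accept.
2 obstructions.


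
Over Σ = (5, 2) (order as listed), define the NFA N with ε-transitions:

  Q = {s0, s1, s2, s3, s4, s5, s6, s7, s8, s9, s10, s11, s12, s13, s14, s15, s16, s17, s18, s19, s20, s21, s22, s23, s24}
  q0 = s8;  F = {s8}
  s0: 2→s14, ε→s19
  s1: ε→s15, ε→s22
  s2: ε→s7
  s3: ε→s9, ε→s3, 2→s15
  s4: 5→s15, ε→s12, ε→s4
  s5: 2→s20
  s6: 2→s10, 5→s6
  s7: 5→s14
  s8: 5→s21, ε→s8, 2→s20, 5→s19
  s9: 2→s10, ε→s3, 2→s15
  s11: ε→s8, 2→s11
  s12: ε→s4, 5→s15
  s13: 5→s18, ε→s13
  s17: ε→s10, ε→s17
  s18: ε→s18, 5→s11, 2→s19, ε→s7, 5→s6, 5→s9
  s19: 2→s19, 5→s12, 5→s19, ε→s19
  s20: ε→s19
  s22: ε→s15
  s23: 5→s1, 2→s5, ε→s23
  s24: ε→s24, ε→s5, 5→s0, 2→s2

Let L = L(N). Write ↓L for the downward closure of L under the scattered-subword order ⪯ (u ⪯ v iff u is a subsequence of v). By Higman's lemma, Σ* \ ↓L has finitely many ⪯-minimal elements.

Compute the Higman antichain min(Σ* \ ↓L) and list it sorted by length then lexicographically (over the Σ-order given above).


|Q|=25, |F|=1, |δ|=49 (23 ε).
min D↑ (2 st, q0=0, F={1}): 0:5→1,2→1 1:5→1,2→1 (ε-aug+det+¬).
'5': |S_i|=[7, 5] end={s12,s15,s19,s21,s4} ∉↓L; 1/1 del acc.
'2': N↓-sim [7, 5] end={s12,s15,s19,s20,s4} ∉↓L; 1/1 del acc.
2 words, ⪯-incomp.

min(Σ*\↓L) = [5, 2].


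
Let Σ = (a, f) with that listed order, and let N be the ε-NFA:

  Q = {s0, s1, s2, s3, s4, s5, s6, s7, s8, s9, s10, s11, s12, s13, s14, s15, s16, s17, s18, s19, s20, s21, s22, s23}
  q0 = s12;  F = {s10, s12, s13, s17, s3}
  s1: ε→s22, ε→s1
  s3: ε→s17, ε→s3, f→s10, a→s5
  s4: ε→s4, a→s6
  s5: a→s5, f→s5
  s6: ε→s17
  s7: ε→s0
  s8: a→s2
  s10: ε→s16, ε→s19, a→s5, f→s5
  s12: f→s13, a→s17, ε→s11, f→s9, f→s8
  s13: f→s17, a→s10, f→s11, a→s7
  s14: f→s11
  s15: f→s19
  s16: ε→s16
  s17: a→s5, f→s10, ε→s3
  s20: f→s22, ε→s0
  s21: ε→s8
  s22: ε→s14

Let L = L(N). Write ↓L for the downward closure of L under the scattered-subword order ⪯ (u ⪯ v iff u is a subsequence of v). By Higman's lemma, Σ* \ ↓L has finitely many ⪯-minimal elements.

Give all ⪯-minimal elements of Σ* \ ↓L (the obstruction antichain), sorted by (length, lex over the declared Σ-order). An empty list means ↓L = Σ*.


|Q|=24, |F|=5, |δ|=36 (15 ε).
min D↑ (5 st, q0=0, F={3}): 0:a→1,f→2 1:a→3,f→4 2:a→4,f→1 3:a→3,f→3 4:a→3,f→3 (ε-aug+det+¬).
'aa': |S_i|=[14, 9, 1] end={s5} — reject; 2/2 del acc.
'aff': N↓-sim [14, 9, 4, 1] end={s5} ∉↓L; 3/3 deletions ∈↓L.
'faf': N↓-sim [14, 13, 7, 1] end={s5} ∉↓L; 3/3 single-dels accept.
'ffa': N↓-sim [14, 13, 7, 1] end={s5} rej; 3/3 deletions ∈↓L.
'ffff': N↓-sim [14, 13, 7, 4, 1] end={s5} ∉↓L; 4/4 del acc.
5 obstructions.

A = [aa, aff, faf, ffa, ffff].


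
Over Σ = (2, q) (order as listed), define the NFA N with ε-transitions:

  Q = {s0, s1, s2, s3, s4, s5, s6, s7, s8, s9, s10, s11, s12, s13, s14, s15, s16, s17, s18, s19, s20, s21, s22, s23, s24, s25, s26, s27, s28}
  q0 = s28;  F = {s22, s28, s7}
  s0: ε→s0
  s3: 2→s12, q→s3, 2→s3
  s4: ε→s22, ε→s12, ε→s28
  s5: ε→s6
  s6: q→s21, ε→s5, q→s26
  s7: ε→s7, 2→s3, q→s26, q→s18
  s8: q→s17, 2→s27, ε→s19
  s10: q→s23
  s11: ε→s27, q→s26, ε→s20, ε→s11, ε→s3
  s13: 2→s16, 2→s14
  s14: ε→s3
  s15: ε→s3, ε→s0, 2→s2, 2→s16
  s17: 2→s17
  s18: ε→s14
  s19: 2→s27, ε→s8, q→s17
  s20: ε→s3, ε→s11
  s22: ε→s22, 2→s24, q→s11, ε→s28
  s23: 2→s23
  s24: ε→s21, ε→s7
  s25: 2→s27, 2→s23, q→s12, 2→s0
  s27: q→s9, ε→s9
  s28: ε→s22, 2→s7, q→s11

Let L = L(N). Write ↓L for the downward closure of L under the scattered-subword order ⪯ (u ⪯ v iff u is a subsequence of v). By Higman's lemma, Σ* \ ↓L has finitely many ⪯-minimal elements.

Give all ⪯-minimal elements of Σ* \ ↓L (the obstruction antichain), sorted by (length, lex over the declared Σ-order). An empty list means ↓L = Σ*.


|Q|=29, |F|=3, |δ|=54 (25 ε).
min D↑ (3 st, q0=0, F={2}): 0:2→1,q→2 1:2→2,q→2 2:2→2,q→2 (ε-aug+det+¬).
'q': run [14, 9] end={s11,s12,s14,s18,s20,s26,s27,s3,s9} rej; 1/1 del acc.
'22': N↓-sim [14, 8, 2] end={s12,s3} rej; 2/2 single-dels accept.
2 obstructions.

A = [q, 22].


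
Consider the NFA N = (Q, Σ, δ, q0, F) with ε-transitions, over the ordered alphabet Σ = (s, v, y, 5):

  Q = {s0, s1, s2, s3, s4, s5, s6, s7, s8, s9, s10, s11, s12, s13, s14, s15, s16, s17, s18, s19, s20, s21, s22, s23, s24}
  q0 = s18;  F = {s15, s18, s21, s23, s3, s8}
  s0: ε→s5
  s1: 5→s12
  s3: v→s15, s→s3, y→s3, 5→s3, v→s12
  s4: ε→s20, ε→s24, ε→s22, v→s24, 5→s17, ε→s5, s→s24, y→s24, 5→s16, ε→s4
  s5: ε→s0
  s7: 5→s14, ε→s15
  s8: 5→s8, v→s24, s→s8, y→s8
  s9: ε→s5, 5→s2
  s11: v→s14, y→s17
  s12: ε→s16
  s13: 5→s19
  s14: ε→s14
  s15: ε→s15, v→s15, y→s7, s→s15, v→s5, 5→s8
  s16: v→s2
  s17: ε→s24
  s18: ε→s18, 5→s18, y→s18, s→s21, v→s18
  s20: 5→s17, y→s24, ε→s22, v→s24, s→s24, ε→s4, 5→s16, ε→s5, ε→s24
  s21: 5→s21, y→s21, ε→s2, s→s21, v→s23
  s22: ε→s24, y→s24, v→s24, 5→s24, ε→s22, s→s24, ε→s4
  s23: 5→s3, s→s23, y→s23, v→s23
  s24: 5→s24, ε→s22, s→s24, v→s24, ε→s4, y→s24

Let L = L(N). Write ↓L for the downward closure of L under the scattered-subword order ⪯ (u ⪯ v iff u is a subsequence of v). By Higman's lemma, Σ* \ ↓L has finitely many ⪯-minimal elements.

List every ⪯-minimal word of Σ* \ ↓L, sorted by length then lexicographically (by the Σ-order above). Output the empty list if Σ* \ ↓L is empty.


|Q|=25, |F|=6, |δ|=75 (24 ε).
min D↑ (7 st, q0=0, F={6}): 0:s→1,v→0,y→0,5→0 1:s→1,v→2,y→1,5→1 2:s→2,v→2,y→2,5→3 3:s→3,v→4,y→3,5→3 4:s→4,v→4,y→4,5→5 5:s→5,v→6,y→5,5→5 6:s→6,v→6,y→6,5→6 [Hopcroft].
'sv5v5v': run [18, 17, 16, 15, 14, 11, 9] end={s0,s16,s17,s2,s20,s22,s24,s4,s5} ∉↓L; 6/6 deletions ∈↓L.
1 minimals (antichain).

A = [sv5v5v].


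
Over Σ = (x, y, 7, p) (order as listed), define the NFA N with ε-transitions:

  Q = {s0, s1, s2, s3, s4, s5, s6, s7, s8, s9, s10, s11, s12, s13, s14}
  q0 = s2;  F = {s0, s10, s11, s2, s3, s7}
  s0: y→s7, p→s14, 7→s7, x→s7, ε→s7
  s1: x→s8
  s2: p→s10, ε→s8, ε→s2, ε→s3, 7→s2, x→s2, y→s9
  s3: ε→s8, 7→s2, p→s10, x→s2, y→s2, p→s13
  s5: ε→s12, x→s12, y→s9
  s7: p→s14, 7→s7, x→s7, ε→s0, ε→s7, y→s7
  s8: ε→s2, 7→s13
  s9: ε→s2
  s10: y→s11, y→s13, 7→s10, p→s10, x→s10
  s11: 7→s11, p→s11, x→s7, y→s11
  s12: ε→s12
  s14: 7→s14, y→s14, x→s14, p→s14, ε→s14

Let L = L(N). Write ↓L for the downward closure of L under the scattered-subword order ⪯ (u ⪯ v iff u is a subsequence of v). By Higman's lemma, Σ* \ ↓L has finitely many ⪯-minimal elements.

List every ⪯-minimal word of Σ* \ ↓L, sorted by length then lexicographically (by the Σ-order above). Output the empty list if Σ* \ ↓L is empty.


min(Σ*\↓L) = [pyxp].

|Q|=15, |F|=6, |δ|=46 (12 ε).
min D↑ (5 st, q0=0, F={4}): 0:x→0,y→0,7→0,p→1 1:x→1,y→2,7→1,p→1 2:x→3,y→2,7→2,p→2 3:x→3,y→3,7→3,p→4 4:x→4,y→4,7→4,p→4 (ε-aug+det+¬).
'pyxp': |S_i|=[10, 6, 5, 3, 1] end={s14} — reject; 4/4 del acc.
1 words, ⪯-incomp.


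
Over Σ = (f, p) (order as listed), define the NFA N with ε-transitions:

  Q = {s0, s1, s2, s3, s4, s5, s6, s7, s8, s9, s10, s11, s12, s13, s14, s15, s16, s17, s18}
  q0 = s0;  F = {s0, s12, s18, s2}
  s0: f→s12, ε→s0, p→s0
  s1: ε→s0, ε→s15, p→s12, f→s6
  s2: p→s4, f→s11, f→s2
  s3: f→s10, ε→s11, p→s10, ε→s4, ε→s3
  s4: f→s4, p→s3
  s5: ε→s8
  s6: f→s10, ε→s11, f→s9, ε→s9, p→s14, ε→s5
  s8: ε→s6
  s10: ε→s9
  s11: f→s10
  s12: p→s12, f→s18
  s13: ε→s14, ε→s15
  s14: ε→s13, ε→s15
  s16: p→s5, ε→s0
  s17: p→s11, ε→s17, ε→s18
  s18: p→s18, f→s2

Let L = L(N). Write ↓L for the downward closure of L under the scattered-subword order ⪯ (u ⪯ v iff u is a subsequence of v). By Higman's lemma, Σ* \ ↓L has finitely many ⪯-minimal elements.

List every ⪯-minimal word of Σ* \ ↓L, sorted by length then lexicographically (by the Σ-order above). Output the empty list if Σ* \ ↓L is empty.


|Q|=19, |F|=4, |δ|=40 (19 ε).
min D↑ (5 st, q0=0, F={4}): 0:f→1,p→0 1:f→2,p→1 2:f→3,p→2 3:f→3,p→4 4:f→4,p→4.
'fffp': run [9, 8, 7, 6, 5] end={s10,s11,s3,s4,s9} rej; 4/4 deletions ∈↓L.
1 obstructions.

min(Σ*\↓L) = [fffp].
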